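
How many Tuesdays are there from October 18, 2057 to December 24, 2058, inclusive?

October 18, 2057 is a Thursday.
From October 18, 2057 to December 24, 2058 is 433 days inclusive.
433 = 7 × 61 + 6, so there are 61 full weeks plus 6 extra days.
Each full week contributes one Tuesday: 61 so far.
The 6 extra days are Thu, Fri, Sat, Sun, Mon, Tue — 1 of them qualifies.
Total: 61 + 1 = 62.

62 Tuesdays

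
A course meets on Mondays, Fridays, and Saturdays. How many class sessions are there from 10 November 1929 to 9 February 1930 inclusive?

39

10 November 1929 is a Sunday.
From 10 November 1929 to 9 February 1930 is 92 days inclusive.
92 = 7 × 13 + 1, so there are 13 full weeks plus 1 extra day.
Each full week contributes 3 days from the set (Mon, Fri, Sat): 13 × 3 = 39.
The 1 extra day is Sun — none qualify.
Total: 39 + 0 = 39.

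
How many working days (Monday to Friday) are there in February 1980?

February 1, 1980 is a Friday.
The range spans 29 days (inclusive of both endpoints).
29 = 7 × 4 + 1, so there are 4 full weeks plus 1 extra day.
Each full week contributes 5 weekdays (Mon–Fri): 4 × 5 = 20.
The 1 extra day is Fri — 1 of them qualifies.
Total: 20 + 1 = 21.

21 weekdays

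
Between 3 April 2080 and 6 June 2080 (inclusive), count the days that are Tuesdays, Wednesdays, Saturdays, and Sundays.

37

3 April 2080 is a Wednesday.
The range spans 65 days (inclusive of both endpoints).
65 = 7 × 9 + 2, so there are 9 full weeks plus 2 extra days.
Each full week contributes 4 days from the set (Tue, Wed, Sat, Sun): 9 × 4 = 36.
The 2 extra days are Wed, Thu — 1 of them qualifies.
Total: 36 + 1 = 37.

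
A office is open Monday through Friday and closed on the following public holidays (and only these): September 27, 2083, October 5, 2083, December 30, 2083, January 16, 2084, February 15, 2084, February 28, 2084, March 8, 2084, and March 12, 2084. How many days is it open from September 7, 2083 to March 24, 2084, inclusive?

138 working days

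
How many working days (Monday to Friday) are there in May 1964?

1964-05-01 is a Friday.
The range spans 31 days (inclusive of both endpoints).
31 = 7 × 4 + 3, so there are 4 full weeks plus 3 extra days.
Each full week contributes 5 weekdays (Mon–Fri): 4 × 5 = 20.
The 3 extra days are Friday, Saturday, Sunday — 1 of them qualifies.
Total: 20 + 1 = 21.

21 weekdays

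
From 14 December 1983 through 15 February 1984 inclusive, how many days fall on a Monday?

9

14 December 1983 is a Wednesday.
The range spans 64 days (inclusive of both endpoints).
64 = 7 × 9 + 1, so there are 9 full weeks plus 1 extra day.
Each full week contributes one Monday: 9 so far.
The 1 extra day is Wed — none qualify.
Total: 9 + 0 = 9.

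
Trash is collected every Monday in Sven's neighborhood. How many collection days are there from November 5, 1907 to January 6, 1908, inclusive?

9

November 5, 1907 is a Tuesday.
The range spans 63 days (inclusive of both endpoints).
63 = 7 × 9, so the span is exactly 9 full weeks.
Each full week contributes one Monday: 9 so far.
Total: 9.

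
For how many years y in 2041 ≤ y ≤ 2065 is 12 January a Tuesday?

3

Day of week of January 12 in each year:
2041: Sat, 2042: Sun, 2043: Mon, 2044: Tue ✓, 2045: Thu, 2046: Fri, 2047: Sat, 2048: Sun, 2049: Tue ✓, 2050: Wed, 2051: Thu, 2052: Fri, 2053: Sun, 2054: Mon, 2055: Tue ✓, 2056: Wed, 2057: Fri, 2058: Sat, 2059: Sun, 2060: Mon, 2061: Wed, 2062: Thu, 2063: Fri, 2064: Sat, 2065: Mon
Tuesdays: 2044, 2049, 2055.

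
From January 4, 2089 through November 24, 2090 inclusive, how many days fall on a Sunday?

January 4, 2089 is a Tuesday.
The range spans 690 days (inclusive of both endpoints).
690 = 7 × 98 + 4, so there are 98 full weeks plus 4 extra days.
Each full week contributes one Sunday: 98 so far.
The 4 extra days are Tuesday, Wednesday, Thursday, Friday — none qualify.
Total: 98 + 0 = 98.

98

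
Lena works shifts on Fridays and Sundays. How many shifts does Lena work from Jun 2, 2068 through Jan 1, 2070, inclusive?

165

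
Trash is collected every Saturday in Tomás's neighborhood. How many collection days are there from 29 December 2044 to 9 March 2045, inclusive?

10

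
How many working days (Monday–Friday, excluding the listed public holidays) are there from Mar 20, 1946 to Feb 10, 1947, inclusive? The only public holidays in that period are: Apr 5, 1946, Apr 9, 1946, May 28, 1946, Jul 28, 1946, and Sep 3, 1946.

Mar 20, 1946 is a Wednesday.
That's 328 days from start to end, counting both.
328 = 7 × 46 + 6, so there are 46 full weeks plus 6 extra days.
Each full week contributes 5 weekdays (Mon–Fri): 46 × 5 = 230.
The 6 extra days are Wednesday, Thursday, Friday, Saturday, Sunday, Monday — 4 of them qualify.
Total: 230 + 4 = 234.
Holidays: Apr 5, 1946 (Fri); Apr 9, 1946 (Tue); May 28, 1946 (Tue); Jul 28, 1946 (Sun); Sep 3, 1946 (Tue).
4 of the 5 holidays fall on weekdays; the rest are weekends and were already excluded.
Business days: 234 − 4 = 230.

230 working days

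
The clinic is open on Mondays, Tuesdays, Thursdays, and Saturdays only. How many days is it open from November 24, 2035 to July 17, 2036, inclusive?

136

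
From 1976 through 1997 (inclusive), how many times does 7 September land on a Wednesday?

4

Day of week of September 7 in each year:
1976: Tue, 1977: Wed ✓, 1978: Thu, 1979: Fri, 1980: Sun, 1981: Mon, 1982: Tue, 1983: Wed ✓, 1984: Fri, 1985: Sat, 1986: Sun, 1987: Mon, 1988: Wed ✓, 1989: Thu, 1990: Fri, 1991: Sat, 1992: Mon, 1993: Tue, 1994: Wed ✓, 1995: Thu, 1996: Sat, 1997: Sun
Wednesdays: 1977, 1983, 1988, 1994.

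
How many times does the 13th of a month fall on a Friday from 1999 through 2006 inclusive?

12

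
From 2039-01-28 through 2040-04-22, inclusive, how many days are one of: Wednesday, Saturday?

2039-01-28 is a Friday.
That's 451 days from start to end, counting both.
451 = 7 × 64 + 3, so there are 64 full weeks plus 3 extra days.
Each full week contributes 2 days from the set (Wed, Sat): 64 × 2 = 128.
The 3 extra days are Friday, Saturday, Sunday — 1 of them qualifies.
Total: 128 + 1 = 129.

129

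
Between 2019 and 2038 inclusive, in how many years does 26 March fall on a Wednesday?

Day of week of March 26 in each year:
2019: Tue, 2020: Thu, 2021: Fri, 2022: Sat, 2023: Sun, 2024: Tue, 2025: Wed ✓, 2026: Thu, 2027: Fri, 2028: Sun, 2029: Mon, 2030: Tue, 2031: Wed ✓, 2032: Fri, 2033: Sat, 2034: Sun, 2035: Mon, 2036: Wed ✓, 2037: Thu, 2038: Fri
Wednesdays: 2025, 2031, 2036.

3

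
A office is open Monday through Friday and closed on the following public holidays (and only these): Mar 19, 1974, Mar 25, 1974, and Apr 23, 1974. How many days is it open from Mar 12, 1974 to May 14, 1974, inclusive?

43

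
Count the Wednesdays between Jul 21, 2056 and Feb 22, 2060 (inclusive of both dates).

187 Wednesdays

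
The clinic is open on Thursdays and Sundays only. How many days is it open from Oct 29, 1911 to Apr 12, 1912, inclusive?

Oct 29, 1911 is a Sunday.
The range spans 167 days (inclusive of both endpoints).
167 = 7 × 23 + 6, so there are 23 full weeks plus 6 extra days.
Each full week contributes 2 days from the set (Thu, Sun): 23 × 2 = 46.
The 6 extra days are Sunday, Monday, Tuesday, Wednesday, Thursday, Friday — 2 of them qualify.
Total: 46 + 2 = 48.

48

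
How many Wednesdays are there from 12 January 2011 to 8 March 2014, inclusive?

12 January 2011 is a Wednesday.
That's 1152 days from start to end, counting both.
1152 = 7 × 164 + 4, so there are 164 full weeks plus 4 extra days.
Each full week contributes one Wednesday: 164 so far.
The 4 extra days are Wednesday, Thursday, Friday, Saturday — 1 of them qualifies.
Total: 164 + 1 = 165.

165 Wednesdays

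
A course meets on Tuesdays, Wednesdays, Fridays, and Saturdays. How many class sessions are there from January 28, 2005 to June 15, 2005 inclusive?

80

January 28, 2005 is a Friday.
The range spans 139 days (inclusive of both endpoints).
139 = 7 × 19 + 6, so there are 19 full weeks plus 6 extra days.
Each full week contributes 4 days from the set (Tue, Wed, Fri, Sat): 19 × 4 = 76.
The 6 extra days are Fri, Sat, Sun, Mon, Tue, Wed — 4 of them qualify.
Total: 76 + 4 = 80.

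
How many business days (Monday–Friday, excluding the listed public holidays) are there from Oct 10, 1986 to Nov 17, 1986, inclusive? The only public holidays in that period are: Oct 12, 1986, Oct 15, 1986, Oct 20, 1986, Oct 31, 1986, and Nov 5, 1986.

23

Oct 10, 1986 is a Friday.
From Oct 10, 1986 to Nov 17, 1986 is 39 days inclusive.
39 = 7 × 5 + 4, so there are 5 full weeks plus 4 extra days.
Each full week contributes 5 weekdays (Mon–Fri): 5 × 5 = 25.
The 4 extra days are Friday, Saturday, Sunday, Monday — 2 of them qualify.
Total: 25 + 2 = 27.
Holidays: Oct 12, 1986 (Sun); Oct 15, 1986 (Wed); Oct 20, 1986 (Mon); Oct 31, 1986 (Fri); Nov 5, 1986 (Wed).
4 of the 5 holidays fall on weekdays; the rest are weekends and were already excluded.
Business days: 27 − 4 = 23.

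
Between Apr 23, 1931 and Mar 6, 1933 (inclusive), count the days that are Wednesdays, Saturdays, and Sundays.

293

Apr 23, 1931 is a Thursday.
From Apr 23, 1931 to Mar 6, 1933 is 684 days inclusive.
684 = 7 × 97 + 5, so there are 97 full weeks plus 5 extra days.
Each full week contributes 3 days from the set (Wed, Sat, Sun): 97 × 3 = 291.
The 5 extra days are Thu, Fri, Sat, Sun, Mon — 2 of them qualify.
Total: 291 + 2 = 293.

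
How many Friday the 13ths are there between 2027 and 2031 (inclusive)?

7

Friday-the-13ths by year:
2027: Aug
2028: Oct
2029: Apr, Jul
2030: Sep, Dec
2031: Jun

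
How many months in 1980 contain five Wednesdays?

5

A month has five Wednesdays exactly when Wednesday falls within its first (length − 28) days.
Jan: 31 days, starts Tue → 5 of Tue, Wed, Thu ✓
Feb: 29 days, starts Fri → 5 of Fri
Mar: 31 days, starts Sat → 5 of Sat, Sun, Mon
Apr: 30 days, starts Tue → 5 of Tue, Wed ✓
May: 31 days, starts Thu → 5 of Thu, Fri, Sat
Jun: 30 days, starts Sun → 5 of Sun, Mon
Jul: 31 days, starts Tue → 5 of Tue, Wed, Thu ✓
Aug: 31 days, starts Fri → 5 of Fri, Sat, Sun
Sep: 30 days, starts Mon → 5 of Mon, Tue
Oct: 31 days, starts Wed → 5 of Wed, Thu, Fri ✓
Nov: 30 days, starts Sat → 5 of Sat, Sun
Dec: 31 days, starts Mon → 5 of Mon, Tue, Wed ✓
Months with five Wednesdays: Jan, Apr, Jul, Oct, Dec.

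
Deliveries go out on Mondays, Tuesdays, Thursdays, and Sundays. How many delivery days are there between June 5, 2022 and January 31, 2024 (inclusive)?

347

June 5, 2022 is a Sunday.
From June 5, 2022 to January 31, 2024 is 606 days inclusive.
606 = 7 × 86 + 4, so there are 86 full weeks plus 4 extra days.
Each full week contributes 4 days from the set (Mon, Tue, Thu, Sun): 86 × 4 = 344.
The 4 extra days are Sunday, Monday, Tuesday, Wednesday — 3 of them qualify.
Total: 344 + 3 = 347.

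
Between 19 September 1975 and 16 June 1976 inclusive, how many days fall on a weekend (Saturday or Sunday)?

19 September 1975 is a Friday.
The range spans 272 days (inclusive of both endpoints).
272 = 7 × 38 + 6, so there are 38 full weeks plus 6 extra days.
Each full week contributes 2 weekend days (Sat, Sun): 38 × 2 = 76.
The 6 extra days are Fri, Sat, Sun, Mon, Tue, Wed — 2 of them qualify.
Total: 76 + 2 = 78.

78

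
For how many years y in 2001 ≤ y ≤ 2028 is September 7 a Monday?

4

Day of week of September 7 in each year:
2001: Fri, 2002: Sat, 2003: Sun, 2004: Tue, 2005: Wed, 2006: Thu, 2007: Fri, 2008: Sun, 2009: Mon ✓, 2010: Tue, 2011: Wed, 2012: Fri, 2013: Sat, 2014: Sun, 2015: Mon ✓, 2016: Wed, 2017: Thu, 2018: Fri, 2019: Sat, 2020: Mon ✓, 2021: Tue, 2022: Wed, 2023: Thu, 2024: Sat, 2025: Sun, 2026: Mon ✓, 2027: Tue, 2028: Thu
Mondays: 2009, 2015, 2020, 2026.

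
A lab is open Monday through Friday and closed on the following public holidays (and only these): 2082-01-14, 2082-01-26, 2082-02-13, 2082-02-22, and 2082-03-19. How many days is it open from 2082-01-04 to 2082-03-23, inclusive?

2082-01-04 is a Sunday.
From 2082-01-04 to 2082-03-23 is 79 days inclusive.
79 = 7 × 11 + 2, so there are 11 full weeks plus 2 extra days.
Each full week contributes 5 weekdays (Mon–Fri): 11 × 5 = 55.
The 2 extra days are Sunday, Monday — 1 of them qualifies.
Total: 55 + 1 = 56.
Holidays: 2082-01-14 (Wed); 2082-01-26 (Mon); 2082-02-13 (Fri); 2082-02-22 (Sun); 2082-03-19 (Thu).
4 of the 5 holidays fall on weekdays; the rest are weekends and were already excluded.
Business days: 56 − 4 = 52.

52 business days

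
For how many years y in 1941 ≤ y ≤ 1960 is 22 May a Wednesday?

2

Day of week of May 22 in each year:
1941: Thu, 1942: Fri, 1943: Sat, 1944: Mon, 1945: Tue, 1946: Wed ✓, 1947: Thu, 1948: Sat, 1949: Sun, 1950: Mon, 1951: Tue, 1952: Thu, 1953: Fri, 1954: Sat, 1955: Sun, 1956: Tue, 1957: Wed ✓, 1958: Thu, 1959: Fri, 1960: Sun
Wednesdays: 1946, 1957.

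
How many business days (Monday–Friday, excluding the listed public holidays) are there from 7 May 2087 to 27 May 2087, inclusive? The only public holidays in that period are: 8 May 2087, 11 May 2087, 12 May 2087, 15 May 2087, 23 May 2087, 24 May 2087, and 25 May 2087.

11 business days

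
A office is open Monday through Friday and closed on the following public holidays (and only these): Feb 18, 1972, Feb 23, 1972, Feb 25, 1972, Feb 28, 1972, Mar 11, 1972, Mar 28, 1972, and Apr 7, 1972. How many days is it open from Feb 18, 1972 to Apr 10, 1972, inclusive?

31

Feb 18, 1972 is a Friday.
The range spans 53 days (inclusive of both endpoints).
53 = 7 × 7 + 4, so there are 7 full weeks plus 4 extra days.
Each full week contributes 5 weekdays (Mon–Fri): 7 × 5 = 35.
The 4 extra days are Fri, Sat, Sun, Mon — 2 of them qualify.
Total: 35 + 2 = 37.
Holidays: Feb 18, 1972 (Fri); Feb 23, 1972 (Wed); Feb 25, 1972 (Fri); Feb 28, 1972 (Mon); Mar 11, 1972 (Sat); Mar 28, 1972 (Tue); Apr 7, 1972 (Fri).
6 of the 7 holidays fall on weekdays; the rest are weekends and were already excluded.
Business days: 37 − 6 = 31.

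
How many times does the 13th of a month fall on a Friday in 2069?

The 13th falls on a Friday when the month's 13th has weekday Fri.
Jan 13 is Sun; Feb 13 is Wed; Mar 13 is Wed; Apr 13 is Sat; May 13 is Mon; Jun 13 is Thu; Jul 13 is Sat; Aug 13 is Tue; Sep 13 is Fri ✓; Oct 13 is Sun; Nov 13 is Wed; Dec 13 is Fri ✓.
Friday the 13ths: Sep, Dec.

2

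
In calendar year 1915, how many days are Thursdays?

52

January 1, 1915 is a Friday.
The range spans 365 days (inclusive of both endpoints).
365 = 7 × 52 + 1, so there are 52 full weeks plus 1 extra day.
Each full week contributes one Thursday: 52 so far.
The 1 extra day is Friday — none qualify.
Total: 52 + 0 = 52.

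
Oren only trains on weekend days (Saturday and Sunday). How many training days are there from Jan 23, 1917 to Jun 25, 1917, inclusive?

Jan 23, 1917 is a Tuesday.
The range spans 154 days (inclusive of both endpoints).
154 = 7 × 22, so the span is exactly 22 full weeks.
Each full week contributes 2 weekend days (Sat, Sun): 22 × 2 = 44.

44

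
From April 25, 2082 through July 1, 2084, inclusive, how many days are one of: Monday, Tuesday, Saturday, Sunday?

April 25, 2082 is a Saturday.
The range spans 799 days (inclusive of both endpoints).
799 = 7 × 114 + 1, so there are 114 full weeks plus 1 extra day.
Each full week contributes 4 days from the set (Mon, Tue, Sat, Sun): 114 × 4 = 456.
The 1 extra day is Sat — 1 of them qualifies.
Total: 456 + 1 = 457.

457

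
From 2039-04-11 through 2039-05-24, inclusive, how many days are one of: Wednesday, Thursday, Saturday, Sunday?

2039-04-11 is a Monday.
The range spans 44 days (inclusive of both endpoints).
44 = 7 × 6 + 2, so there are 6 full weeks plus 2 extra days.
Each full week contributes 4 days from the set (Wed, Thu, Sat, Sun): 6 × 4 = 24.
The 2 extra days are Mon, Tue — none qualify.
Total: 24 + 0 = 24.

24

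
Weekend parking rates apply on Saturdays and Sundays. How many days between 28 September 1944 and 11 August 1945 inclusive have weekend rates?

28 September 1944 is a Thursday.
The range spans 318 days (inclusive of both endpoints).
318 = 7 × 45 + 3, so there are 45 full weeks plus 3 extra days.
Each full week contributes 2 weekend days (Sat, Sun): 45 × 2 = 90.
The 3 extra days are Thu, Fri, Sat — 1 of them qualifies.
Total: 90 + 1 = 91.

91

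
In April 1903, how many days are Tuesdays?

1 April 1903 is a Wednesday.
From 1 April 1903 to 30 April 1903 is 30 days inclusive.
30 = 7 × 4 + 2, so there are 4 full weeks plus 2 extra days.
Each full week contributes one Tuesday: 4 so far.
The 2 extra days are Wed, Thu — none qualify.
Total: 4 + 0 = 4.

4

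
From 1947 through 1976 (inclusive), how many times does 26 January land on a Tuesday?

4

Day of week of January 26 in each year:
1947: Sun, 1948: Mon, 1949: Wed, 1950: Thu, 1951: Fri, 1952: Sat, 1953: Mon, 1954: Tue ✓, 1955: Wed, 1956: Thu, 1957: Sat, 1958: Sun, 1959: Mon, 1960: Tue ✓, 1961: Thu, 1962: Fri, 1963: Sat, 1964: Sun, 1965: Tue ✓, 1966: Wed, 1967: Thu, 1968: Fri, 1969: Sun, 1970: Mon, 1971: Tue ✓, 1972: Wed, 1973: Fri, 1974: Sat, 1975: Sun, 1976: Mon
Tuesdays: 1954, 1960, 1965, 1971.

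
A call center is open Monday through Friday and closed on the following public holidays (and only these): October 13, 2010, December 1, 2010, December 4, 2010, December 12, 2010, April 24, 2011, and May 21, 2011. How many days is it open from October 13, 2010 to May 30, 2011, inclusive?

October 13, 2010 is a Wednesday.
The range spans 230 days (inclusive of both endpoints).
230 = 7 × 32 + 6, so there are 32 full weeks plus 6 extra days.
Each full week contributes 5 weekdays (Mon–Fri): 32 × 5 = 160.
The 6 extra days are Wednesday, Thursday, Friday, Saturday, Sunday, Monday — 4 of them qualify.
Total: 160 + 4 = 164.
Holidays: October 13, 2010 (Wed); December 1, 2010 (Wed); December 4, 2010 (Sat); December 12, 2010 (Sun); April 24, 2011 (Sun); May 21, 2011 (Sat).
2 of the 6 holidays fall on weekdays; the rest are weekends and were already excluded.
Business days: 164 − 2 = 162.

162 business days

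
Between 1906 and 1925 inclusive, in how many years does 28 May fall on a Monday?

Day of week of May 28 in each year:
1906: Mon ✓, 1907: Tue, 1908: Thu, 1909: Fri, 1910: Sat, 1911: Sun, 1912: Tue, 1913: Wed, 1914: Thu, 1915: Fri, 1916: Sun, 1917: Mon ✓, 1918: Tue, 1919: Wed, 1920: Fri, 1921: Sat, 1922: Sun, 1923: Mon ✓, 1924: Wed, 1925: Thu
Mondays: 1906, 1917, 1923.

3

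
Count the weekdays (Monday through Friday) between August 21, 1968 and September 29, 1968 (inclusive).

28

August 21, 1968 is a Wednesday.
The range spans 40 days (inclusive of both endpoints).
40 = 7 × 5 + 5, so there are 5 full weeks plus 5 extra days.
Each full week contributes 5 weekdays (Mon–Fri): 5 × 5 = 25.
The 5 extra days are Wednesday, Thursday, Friday, Saturday, Sunday — 3 of them qualify.
Total: 25 + 3 = 28.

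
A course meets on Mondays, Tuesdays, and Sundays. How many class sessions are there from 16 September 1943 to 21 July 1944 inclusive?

132

16 September 1943 is a Thursday.
That's 310 days from start to end, counting both.
310 = 7 × 44 + 2, so there are 44 full weeks plus 2 extra days.
Each full week contributes 3 days from the set (Mon, Tue, Sun): 44 × 3 = 132.
The 2 extra days are Thursday, Friday — none qualify.
Total: 132 + 0 = 132.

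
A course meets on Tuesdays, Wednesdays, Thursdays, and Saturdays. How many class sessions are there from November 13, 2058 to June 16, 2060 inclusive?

November 13, 2058 is a Wednesday.
From November 13, 2058 to June 16, 2060 is 582 days inclusive.
582 = 7 × 83 + 1, so there are 83 full weeks plus 1 extra day.
Each full week contributes 4 days from the set (Tue, Wed, Thu, Sat): 83 × 4 = 332.
The 1 extra day is Wednesday — 1 of them qualifies.
Total: 332 + 1 = 333.

333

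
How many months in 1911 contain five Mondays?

A month has five Mondays exactly when Monday falls within its first (length − 28) days.
Jan: 31 days, starts Sun → 5 of Sun, Mon, Tue ✓
Feb: 28 days, starts Wed → 5 of (none)
Mar: 31 days, starts Wed → 5 of Wed, Thu, Fri
Apr: 30 days, starts Sat → 5 of Sat, Sun
May: 31 days, starts Mon → 5 of Mon, Tue, Wed ✓
Jun: 30 days, starts Thu → 5 of Thu, Fri
Jul: 31 days, starts Sat → 5 of Sat, Sun, Mon ✓
Aug: 31 days, starts Tue → 5 of Tue, Wed, Thu
Sep: 30 days, starts Fri → 5 of Fri, Sat
Oct: 31 days, starts Sun → 5 of Sun, Mon, Tue ✓
Nov: 30 days, starts Wed → 5 of Wed, Thu
Dec: 31 days, starts Fri → 5 of Fri, Sat, Sun
Months with five Mondays: Jan, May, Jul, Oct.

4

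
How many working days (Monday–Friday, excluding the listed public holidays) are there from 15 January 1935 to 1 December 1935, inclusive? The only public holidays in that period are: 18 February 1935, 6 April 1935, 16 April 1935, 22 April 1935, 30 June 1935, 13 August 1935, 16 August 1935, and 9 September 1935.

223 working days

15 January 1935 is a Tuesday.
From 15 January 1935 to 1 December 1935 is 321 days inclusive.
321 = 7 × 45 + 6, so there are 45 full weeks plus 6 extra days.
Each full week contributes 5 weekdays (Mon–Fri): 45 × 5 = 225.
The 6 extra days are Tuesday, Wednesday, Thursday, Friday, Saturday, Sunday — 4 of them qualify.
Total: 225 + 4 = 229.
Holidays: 18 February 1935 (Mon); 6 April 1935 (Sat); 16 April 1935 (Tue); 22 April 1935 (Mon); 30 June 1935 (Sun); 13 August 1935 (Tue); 16 August 1935 (Fri); 9 September 1935 (Mon).
6 of the 8 holidays fall on weekdays; the rest are weekends and were already excluded.
Business days: 229 − 6 = 223.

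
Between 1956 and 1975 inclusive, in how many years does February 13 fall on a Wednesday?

3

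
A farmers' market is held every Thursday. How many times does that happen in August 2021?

August 1, 2021 is a Sunday.
The range spans 31 days (inclusive of both endpoints).
31 = 7 × 4 + 3, so there are 4 full weeks plus 3 extra days.
Each full week contributes one Thursday: 4 so far.
The 3 extra days are Sunday, Monday, Tuesday — none qualify.
Total: 4 + 0 = 4.

4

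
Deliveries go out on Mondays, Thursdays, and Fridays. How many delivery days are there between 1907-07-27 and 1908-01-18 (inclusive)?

1907-07-27 is a Saturday.
The range spans 176 days (inclusive of both endpoints).
176 = 7 × 25 + 1, so there are 25 full weeks plus 1 extra day.
Each full week contributes 3 days from the set (Mon, Thu, Fri): 25 × 3 = 75.
The 1 extra day is Saturday — none qualify.
Total: 75 + 0 = 75.

75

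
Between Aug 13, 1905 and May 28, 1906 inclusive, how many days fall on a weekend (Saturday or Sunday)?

Aug 13, 1905 is a Sunday.
That's 289 days from start to end, counting both.
289 = 7 × 41 + 2, so there are 41 full weeks plus 2 extra days.
Each full week contributes 2 weekend days (Sat, Sun): 41 × 2 = 82.
The 2 extra days are Sun, Mon — 1 of them qualifies.
Total: 82 + 1 = 83.

83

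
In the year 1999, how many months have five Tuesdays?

4

A month has five Tuesdays exactly when Tuesday falls within its first (length − 28) days.
Jan: 31 days, starts Fri → 5 of Fri, Sat, Sun
Feb: 28 days, starts Mon → 5 of (none)
Mar: 31 days, starts Mon → 5 of Mon, Tue, Wed ✓
Apr: 30 days, starts Thu → 5 of Thu, Fri
May: 31 days, starts Sat → 5 of Sat, Sun, Mon
Jun: 30 days, starts Tue → 5 of Tue, Wed ✓
Jul: 31 days, starts Thu → 5 of Thu, Fri, Sat
Aug: 31 days, starts Sun → 5 of Sun, Mon, Tue ✓
Sep: 30 days, starts Wed → 5 of Wed, Thu
Oct: 31 days, starts Fri → 5 of Fri, Sat, Sun
Nov: 30 days, starts Mon → 5 of Mon, Tue ✓
Dec: 31 days, starts Wed → 5 of Wed, Thu, Fri
Months with five Tuesdays: Mar, Jun, Aug, Nov.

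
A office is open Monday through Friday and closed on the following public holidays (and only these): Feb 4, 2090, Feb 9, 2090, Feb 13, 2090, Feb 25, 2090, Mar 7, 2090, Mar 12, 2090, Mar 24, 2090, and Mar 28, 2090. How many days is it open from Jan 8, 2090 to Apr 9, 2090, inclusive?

60 business days

Jan 8, 2090 is a Sunday.
That's 92 days from start to end, counting both.
92 = 7 × 13 + 1, so there are 13 full weeks plus 1 extra day.
Each full week contributes 5 weekdays (Mon–Fri): 13 × 5 = 65.
The 1 extra day is Sun — none qualify.
Total: 65 + 0 = 65.
Holidays: Feb 4, 2090 (Sat); Feb 9, 2090 (Thu); Feb 13, 2090 (Mon); Feb 25, 2090 (Sat); Mar 7, 2090 (Tue); Mar 12, 2090 (Sun); Mar 24, 2090 (Fri); Mar 28, 2090 (Tue).
5 of the 8 holidays fall on weekdays; the rest are weekends and were already excluded.
Business days: 65 − 5 = 60.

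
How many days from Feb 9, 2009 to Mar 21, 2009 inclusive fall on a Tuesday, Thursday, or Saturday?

18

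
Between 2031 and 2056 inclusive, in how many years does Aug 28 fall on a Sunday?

4

Day of week of August 28 in each year:
2031: Thu, 2032: Sat, 2033: Sun ✓, 2034: Mon, 2035: Tue, 2036: Thu, 2037: Fri, 2038: Sat, 2039: Sun ✓, 2040: Tue, 2041: Wed, 2042: Thu, 2043: Fri, 2044: Sun ✓, 2045: Mon, 2046: Tue, 2047: Wed, 2048: Fri, 2049: Sat, 2050: Sun ✓, 2051: Mon, 2052: Wed, 2053: Thu, 2054: Fri, 2055: Sat, 2056: Mon
Sundays: 2033, 2039, 2044, 2050.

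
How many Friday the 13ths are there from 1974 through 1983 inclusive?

16

Friday-the-13ths by year:
1974: Sep, Dec
1975: Jun
1976: Feb, Aug
1977: May
1978: Jan, Oct
1979: Apr, Jul
1980: Jun
1981: Feb, Mar, Nov
1982: Aug
1983: May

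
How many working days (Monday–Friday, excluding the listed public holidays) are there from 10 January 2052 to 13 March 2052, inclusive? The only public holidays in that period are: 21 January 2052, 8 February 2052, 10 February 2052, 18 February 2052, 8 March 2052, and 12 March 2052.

43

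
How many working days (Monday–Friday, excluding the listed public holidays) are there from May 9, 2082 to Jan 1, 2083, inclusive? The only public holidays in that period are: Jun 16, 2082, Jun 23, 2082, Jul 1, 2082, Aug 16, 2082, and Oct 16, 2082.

166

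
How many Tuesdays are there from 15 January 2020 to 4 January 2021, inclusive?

50 Tuesdays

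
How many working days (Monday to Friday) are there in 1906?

1 January 1906 is a Monday.
From 1 January 1906 to 31 December 1906 is 365 days inclusive.
365 = 7 × 52 + 1, so there are 52 full weeks plus 1 extra day.
Each full week contributes 5 weekdays (Mon–Fri): 52 × 5 = 260.
The 1 extra day is Monday — 1 of them qualifies.
Total: 260 + 1 = 261.

261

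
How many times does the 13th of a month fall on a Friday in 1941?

The 13th falls on a Friday when the month's 13th has weekday Fri.
Jan 13 is Mon; Feb 13 is Thu; Mar 13 is Thu; Apr 13 is Sun; May 13 is Tue; Jun 13 is Fri ✓; Jul 13 is Sun; Aug 13 is Wed; Sep 13 is Sat; Oct 13 is Mon; Nov 13 is Thu; Dec 13 is Sat.
Friday the 13ths: Jun.

1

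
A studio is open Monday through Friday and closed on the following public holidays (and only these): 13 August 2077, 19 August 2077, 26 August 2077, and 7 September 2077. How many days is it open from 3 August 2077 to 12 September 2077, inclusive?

25

3 August 2077 is a Tuesday.
The range spans 41 days (inclusive of both endpoints).
41 = 7 × 5 + 6, so there are 5 full weeks plus 6 extra days.
Each full week contributes 5 weekdays (Mon–Fri): 5 × 5 = 25.
The 6 extra days are Tue, Wed, Thu, Fri, Sat, Sun — 4 of them qualify.
Total: 25 + 4 = 29.
Holidays: 13 August 2077 (Fri); 19 August 2077 (Thu); 26 August 2077 (Thu); 7 September 2077 (Tue).
All 4 holidays fall on weekdays, so subtract 4.
Business days: 29 − 4 = 25.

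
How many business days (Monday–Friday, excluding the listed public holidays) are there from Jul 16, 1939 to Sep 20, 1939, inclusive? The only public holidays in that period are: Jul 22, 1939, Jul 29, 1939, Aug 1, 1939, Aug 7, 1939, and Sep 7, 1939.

45

Jul 16, 1939 is a Sunday.
That's 67 days from start to end, counting both.
67 = 7 × 9 + 4, so there are 9 full weeks plus 4 extra days.
Each full week contributes 5 weekdays (Mon–Fri): 9 × 5 = 45.
The 4 extra days are Sun, Mon, Tue, Wed — 3 of them qualify.
Total: 45 + 3 = 48.
Holidays: Jul 22, 1939 (Sat); Jul 29, 1939 (Sat); Aug 1, 1939 (Tue); Aug 7, 1939 (Mon); Sep 7, 1939 (Thu).
3 of the 5 holidays fall on weekdays; the rest are weekends and were already excluded.
Business days: 48 − 3 = 45.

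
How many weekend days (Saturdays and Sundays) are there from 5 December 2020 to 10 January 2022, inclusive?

5 December 2020 is a Saturday.
That's 402 days from start to end, counting both.
402 = 7 × 57 + 3, so there are 57 full weeks plus 3 extra days.
Each full week contributes 2 weekend days (Sat, Sun): 57 × 2 = 114.
The 3 extra days are Saturday, Sunday, Monday — 2 of them qualify.
Total: 114 + 2 = 116.

116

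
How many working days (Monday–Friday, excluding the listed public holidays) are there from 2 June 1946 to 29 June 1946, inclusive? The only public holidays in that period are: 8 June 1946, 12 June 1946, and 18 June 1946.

18

2 June 1946 is a Sunday.
That's 28 days from start to end, counting both.
28 = 7 × 4, so the span is exactly 4 full weeks.
Each full week contributes 5 weekdays (Mon–Fri): 4 × 5 = 20.
Holidays: 8 June 1946 (Sat); 12 June 1946 (Wed); 18 June 1946 (Tue).
2 of the 3 holidays fall on weekdays; the rest are weekends and were already excluded.
Business days: 20 − 2 = 18.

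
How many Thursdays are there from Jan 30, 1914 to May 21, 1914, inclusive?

16

Jan 30, 1914 is a Friday.
From Jan 30, 1914 to May 21, 1914 is 112 days inclusive.
112 = 7 × 16, so the span is exactly 16 full weeks.
Each full week contributes one Thursday: 16 so far.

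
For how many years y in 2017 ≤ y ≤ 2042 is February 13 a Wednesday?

4

Day of week of February 13 in each year:
2017: Mon, 2018: Tue, 2019: Wed ✓, 2020: Thu, 2021: Sat, 2022: Sun, 2023: Mon, 2024: Tue, 2025: Thu, 2026: Fri, 2027: Sat, 2028: Sun, 2029: Tue, 2030: Wed ✓, 2031: Thu, 2032: Fri, 2033: Sun, 2034: Mon, 2035: Tue, 2036: Wed ✓, 2037: Fri, 2038: Sat, 2039: Sun, 2040: Mon, 2041: Wed ✓, 2042: Thu
Wednesdays: 2019, 2030, 2036, 2041.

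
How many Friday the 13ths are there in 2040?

3

The 13th falls on a Friday when the month's 13th has weekday Fri.
Jan 13 is Fri ✓; Feb 13 is Mon; Mar 13 is Tue; Apr 13 is Fri ✓; May 13 is Sun; Jun 13 is Wed; Jul 13 is Fri ✓; Aug 13 is Mon; Sep 13 is Thu; Oct 13 is Sat; Nov 13 is Tue; Dec 13 is Thu.
Friday the 13ths: Jan, Apr, Jul.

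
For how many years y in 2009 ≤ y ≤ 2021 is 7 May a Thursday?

3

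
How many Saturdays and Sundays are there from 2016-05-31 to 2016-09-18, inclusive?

32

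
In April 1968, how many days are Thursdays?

4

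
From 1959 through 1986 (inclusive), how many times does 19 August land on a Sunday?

4

Day of week of August 19 in each year:
1959: Wed, 1960: Fri, 1961: Sat, 1962: Sun ✓, 1963: Mon, 1964: Wed, 1965: Thu, 1966: Fri, 1967: Sat, 1968: Mon, 1969: Tue, 1970: Wed, 1971: Thu, 1972: Sat, 1973: Sun ✓, 1974: Mon, 1975: Tue, 1976: Thu, 1977: Fri, 1978: Sat, 1979: Sun ✓, 1980: Tue, 1981: Wed, 1982: Thu, 1983: Fri, 1984: Sun ✓, 1985: Mon, 1986: Tue
Sundays: 1962, 1973, 1979, 1984.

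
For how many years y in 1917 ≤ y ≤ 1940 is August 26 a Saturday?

Day of week of August 26 in each year:
1917: Sun, 1918: Mon, 1919: Tue, 1920: Thu, 1921: Fri, 1922: Sat ✓, 1923: Sun, 1924: Tue, 1925: Wed, 1926: Thu, 1927: Fri, 1928: Sun, 1929: Mon, 1930: Tue, 1931: Wed, 1932: Fri, 1933: Sat ✓, 1934: Sun, 1935: Mon, 1936: Wed, 1937: Thu, 1938: Fri, 1939: Sat ✓, 1940: Mon
Saturdays: 1922, 1933, 1939.

3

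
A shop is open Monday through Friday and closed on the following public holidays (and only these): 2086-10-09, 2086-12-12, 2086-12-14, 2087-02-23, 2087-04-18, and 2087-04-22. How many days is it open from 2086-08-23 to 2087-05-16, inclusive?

187 working days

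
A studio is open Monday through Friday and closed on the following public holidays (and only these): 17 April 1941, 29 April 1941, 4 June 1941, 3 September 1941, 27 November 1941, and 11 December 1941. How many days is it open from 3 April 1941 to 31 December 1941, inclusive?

3 April 1941 is a Thursday.
That's 273 days from start to end, counting both.
273 = 7 × 39, so the span is exactly 39 full weeks.
Each full week contributes 5 weekdays (Mon–Fri): 39 × 5 = 195.
Total: 195.
Holidays: 17 April 1941 (Thu); 29 April 1941 (Tue); 4 June 1941 (Wed); 3 September 1941 (Wed); 27 November 1941 (Thu); 11 December 1941 (Thu).
All 6 holidays fall on weekdays, so subtract 6.
Business days: 195 − 6 = 189.

189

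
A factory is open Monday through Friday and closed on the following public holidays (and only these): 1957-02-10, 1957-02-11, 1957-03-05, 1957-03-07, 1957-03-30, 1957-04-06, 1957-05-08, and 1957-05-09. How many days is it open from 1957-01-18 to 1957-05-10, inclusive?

76 working days

1957-01-18 is a Friday.
That's 113 days from start to end, counting both.
113 = 7 × 16 + 1, so there are 16 full weeks plus 1 extra day.
Each full week contributes 5 weekdays (Mon–Fri): 16 × 5 = 80.
The 1 extra day is Friday — 1 of them qualifies.
Total: 80 + 1 = 81.
Holidays: 1957-02-10 (Sun); 1957-02-11 (Mon); 1957-03-05 (Tue); 1957-03-07 (Thu); 1957-03-30 (Sat); 1957-04-06 (Sat); 1957-05-08 (Wed); 1957-05-09 (Thu).
5 of the 8 holidays fall on weekdays; the rest are weekends and were already excluded.
Business days: 81 − 5 = 76.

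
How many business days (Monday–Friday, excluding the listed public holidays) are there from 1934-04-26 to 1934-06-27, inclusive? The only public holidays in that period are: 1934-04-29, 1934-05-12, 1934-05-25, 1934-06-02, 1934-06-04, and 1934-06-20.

42

1934-04-26 is a Thursday.
That's 63 days from start to end, counting both.
63 = 7 × 9, so the span is exactly 9 full weeks.
Each full week contributes 5 weekdays (Mon–Fri): 9 × 5 = 45.
Total: 45.
Holidays: 1934-04-29 (Sun); 1934-05-12 (Sat); 1934-05-25 (Fri); 1934-06-02 (Sat); 1934-06-04 (Mon); 1934-06-20 (Wed).
3 of the 6 holidays fall on weekdays; the rest are weekends and were already excluded.
Business days: 45 − 3 = 42.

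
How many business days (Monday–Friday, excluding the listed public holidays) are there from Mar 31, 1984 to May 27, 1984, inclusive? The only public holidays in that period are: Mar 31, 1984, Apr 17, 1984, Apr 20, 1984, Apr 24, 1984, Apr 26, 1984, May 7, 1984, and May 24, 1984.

Mar 31, 1984 is a Saturday.
From Mar 31, 1984 to May 27, 1984 is 58 days inclusive.
58 = 7 × 8 + 2, so there are 8 full weeks plus 2 extra days.
Each full week contributes 5 weekdays (Mon–Fri): 8 × 5 = 40.
The 2 extra days are Sat, Sun — none qualify.
Total: 40 + 0 = 40.
Holidays: Mar 31, 1984 (Sat); Apr 17, 1984 (Tue); Apr 20, 1984 (Fri); Apr 24, 1984 (Tue); Apr 26, 1984 (Thu); May 7, 1984 (Mon); May 24, 1984 (Thu).
6 of the 7 holidays fall on weekdays; the rest are weekends and were already excluded.
Business days: 40 − 6 = 34.

34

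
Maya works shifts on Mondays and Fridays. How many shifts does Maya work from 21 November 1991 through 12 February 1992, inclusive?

24

21 November 1991 is a Thursday.
The range spans 84 days (inclusive of both endpoints).
84 = 7 × 12, so the span is exactly 12 full weeks.
Each full week contributes 2 days from the set (Mon, Fri): 12 × 2 = 24.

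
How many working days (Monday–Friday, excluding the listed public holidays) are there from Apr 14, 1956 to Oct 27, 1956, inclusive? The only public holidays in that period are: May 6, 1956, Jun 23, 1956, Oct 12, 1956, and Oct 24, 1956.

138 working days

Apr 14, 1956 is a Saturday.
From Apr 14, 1956 to Oct 27, 1956 is 197 days inclusive.
197 = 7 × 28 + 1, so there are 28 full weeks plus 1 extra day.
Each full week contributes 5 weekdays (Mon–Fri): 28 × 5 = 140.
The 1 extra day is Saturday — none qualify.
Total: 140 + 0 = 140.
Holidays: May 6, 1956 (Sun); Jun 23, 1956 (Sat); Oct 12, 1956 (Fri); Oct 24, 1956 (Wed).
2 of the 4 holidays fall on weekdays; the rest are weekends and were already excluded.
Business days: 140 − 2 = 138.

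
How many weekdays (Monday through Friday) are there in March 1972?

23

March 1, 1972 is a Wednesday.
From March 1, 1972 to March 31, 1972 is 31 days inclusive.
31 = 7 × 4 + 3, so there are 4 full weeks plus 3 extra days.
Each full week contributes 5 weekdays (Mon–Fri): 4 × 5 = 20.
The 3 extra days are Wed, Thu, Fri — 3 of them qualify.
Total: 20 + 3 = 23.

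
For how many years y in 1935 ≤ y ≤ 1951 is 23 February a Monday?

2

Day of week of February 23 in each year:
1935: Sat, 1936: Sun, 1937: Tue, 1938: Wed, 1939: Thu, 1940: Fri, 1941: Sun, 1942: Mon ✓, 1943: Tue, 1944: Wed, 1945: Fri, 1946: Sat, 1947: Sun, 1948: Mon ✓, 1949: Wed, 1950: Thu, 1951: Fri
Mondays: 1942, 1948.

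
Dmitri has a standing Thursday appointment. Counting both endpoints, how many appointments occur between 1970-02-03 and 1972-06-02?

122

1970-02-03 is a Tuesday.
The range spans 851 days (inclusive of both endpoints).
851 = 7 × 121 + 4, so there are 121 full weeks plus 4 extra days.
Each full week contributes one Thursday: 121 so far.
The 4 extra days are Tue, Wed, Thu, Fri — 1 of them qualifies.
Total: 121 + 1 = 122.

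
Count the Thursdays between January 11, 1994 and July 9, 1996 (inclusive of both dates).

130

January 11, 1994 is a Tuesday.
The range spans 911 days (inclusive of both endpoints).
911 = 7 × 130 + 1, so there are 130 full weeks plus 1 extra day.
Each full week contributes one Thursday: 130 so far.
The 1 extra day is Tue — none qualify.
Total: 130 + 0 = 130.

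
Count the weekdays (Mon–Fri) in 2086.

January 1, 2086 is a Tuesday.
From January 1, 2086 to December 31, 2086 is 365 days inclusive.
365 = 7 × 52 + 1, so there are 52 full weeks plus 1 extra day.
Each full week contributes 5 weekdays (Mon–Fri): 52 × 5 = 260.
The 1 extra day is Tue — 1 of them qualifies.
Total: 260 + 1 = 261.

261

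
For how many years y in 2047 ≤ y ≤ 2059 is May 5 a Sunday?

3

Day of week of May 5 in each year:
2047: Sun ✓, 2048: Tue, 2049: Wed, 2050: Thu, 2051: Fri, 2052: Sun ✓, 2053: Mon, 2054: Tue, 2055: Wed, 2056: Fri, 2057: Sat, 2058: Sun ✓, 2059: Mon
Sundays: 2047, 2052, 2058.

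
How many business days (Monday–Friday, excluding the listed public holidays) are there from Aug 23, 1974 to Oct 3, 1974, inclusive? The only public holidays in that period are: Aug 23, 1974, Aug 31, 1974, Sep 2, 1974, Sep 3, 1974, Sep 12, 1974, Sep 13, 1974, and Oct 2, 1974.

24

Aug 23, 1974 is a Friday.
The range spans 42 days (inclusive of both endpoints).
42 = 7 × 6, so the span is exactly 6 full weeks.
Each full week contributes 5 weekdays (Mon–Fri): 6 × 5 = 30.
Holidays: Aug 23, 1974 (Fri); Aug 31, 1974 (Sat); Sep 2, 1974 (Mon); Sep 3, 1974 (Tue); Sep 12, 1974 (Thu); Sep 13, 1974 (Fri); Oct 2, 1974 (Wed).
6 of the 7 holidays fall on weekdays; the rest are weekends and were already excluded.
Business days: 30 − 6 = 24.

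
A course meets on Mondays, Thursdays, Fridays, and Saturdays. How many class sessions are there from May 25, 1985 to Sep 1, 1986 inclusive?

May 25, 1985 is a Saturday.
That's 465 days from start to end, counting both.
465 = 7 × 66 + 3, so there are 66 full weeks plus 3 extra days.
Each full week contributes 4 days from the set (Mon, Thu, Fri, Sat): 66 × 4 = 264.
The 3 extra days are Saturday, Sunday, Monday — 2 of them qualify.
Total: 264 + 2 = 266.

266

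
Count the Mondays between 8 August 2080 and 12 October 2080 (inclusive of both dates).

8 August 2080 is a Thursday.
The range spans 66 days (inclusive of both endpoints).
66 = 7 × 9 + 3, so there are 9 full weeks plus 3 extra days.
Each full week contributes one Monday: 9 so far.
The 3 extra days are Thursday, Friday, Saturday — none qualify.
Total: 9 + 0 = 9.

9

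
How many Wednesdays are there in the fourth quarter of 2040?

Oct 1, 2040 is a Monday.
From Oct 1, 2040 to Dec 31, 2040 is 92 days inclusive.
92 = 7 × 13 + 1, so there are 13 full weeks plus 1 extra day.
Each full week contributes one Wednesday: 13 so far.
The 1 extra day is Monday — none qualify.
Total: 13 + 0 = 13.

13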